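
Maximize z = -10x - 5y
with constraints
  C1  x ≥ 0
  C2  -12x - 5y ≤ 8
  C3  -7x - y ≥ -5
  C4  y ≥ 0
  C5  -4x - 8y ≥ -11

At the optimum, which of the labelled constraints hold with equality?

Corner points and z = -10x - 5y:
  (0, 0) → z = 0
  (0, 11/8) → z = -55/8
  (5/7, 0) → z = -50/7
  (29/52, 57/52) → z = -575/52

The maximum is at (0, 0). Substituting into each constraint, equality holds for C1 and C4; the remaining constraints have slack.

C1 and C4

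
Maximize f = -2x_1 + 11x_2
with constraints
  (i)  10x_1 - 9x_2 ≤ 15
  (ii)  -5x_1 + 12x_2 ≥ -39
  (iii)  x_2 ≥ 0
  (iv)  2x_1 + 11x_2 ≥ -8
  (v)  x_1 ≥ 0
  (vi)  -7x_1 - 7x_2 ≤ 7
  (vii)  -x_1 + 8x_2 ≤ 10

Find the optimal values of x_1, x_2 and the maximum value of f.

Feasible corners and f = -2x_1 + 11x_2:
  (3/2, 0) → f = -3
  (210/71, 115/71) → f = 845/71
  (0, 0) → f = 0
  (0, 5/4) → f = 55/4

x_1 = 0, x_2 = 5/4, maximum f = 55/4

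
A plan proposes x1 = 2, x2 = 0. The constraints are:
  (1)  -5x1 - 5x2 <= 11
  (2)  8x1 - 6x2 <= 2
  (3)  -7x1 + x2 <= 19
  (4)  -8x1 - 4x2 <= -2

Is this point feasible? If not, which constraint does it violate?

Constraint (2): 8x1 - 6x2 = 16, which is not ≤ 2. All other constraints are satisfied.

not feasible — violates (2)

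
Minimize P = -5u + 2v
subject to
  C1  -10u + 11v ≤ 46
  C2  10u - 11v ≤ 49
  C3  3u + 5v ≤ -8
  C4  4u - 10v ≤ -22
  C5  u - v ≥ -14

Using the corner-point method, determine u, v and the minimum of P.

Extreme points and P = -5u + 2v:
  (-318/83, 58/83) → P = 1706/83
  (-109/28, 9/14) → P = 83/4
  (-19/5, 17/25) → P = 509/25

u = -19/5, v = 17/25, minimum P = 509/25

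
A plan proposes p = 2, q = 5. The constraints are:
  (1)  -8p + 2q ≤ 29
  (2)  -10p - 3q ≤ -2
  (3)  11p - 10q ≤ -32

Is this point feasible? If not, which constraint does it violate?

Constraint (3): 11p - 10q = -28, which is not ≤ -32. All other constraints are satisfied.

not feasible — violates (3)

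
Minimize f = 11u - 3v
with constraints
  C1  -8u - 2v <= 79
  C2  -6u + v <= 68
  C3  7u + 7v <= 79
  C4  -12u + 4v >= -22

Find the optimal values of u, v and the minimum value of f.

u = -397/49, v = 950/49, minimum f = -1031/7

At the optimal vertex, -6u + v = 68 and 7u + 7v = 79.
Solving simultaneously gives u = -397/49, v = 950/49.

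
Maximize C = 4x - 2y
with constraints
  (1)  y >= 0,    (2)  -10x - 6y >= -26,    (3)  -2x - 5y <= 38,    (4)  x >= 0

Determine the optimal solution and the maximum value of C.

x = 13/5, y = 0, maximum C = 52/5

Extreme points and C = 4x - 2y:
  (13/5, 0) → C = 52/5
  (0, 0) → C = 0
  (0, 13/3) → C = -26/3

At the optimal vertex, y = 0 and -10x - 6y = -26.
Solving simultaneously gives x = 13/5, y = 0.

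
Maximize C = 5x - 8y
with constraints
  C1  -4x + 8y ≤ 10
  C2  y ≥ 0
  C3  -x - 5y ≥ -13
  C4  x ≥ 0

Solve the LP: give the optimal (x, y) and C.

Feasible corners and C = 5x - 8y:
  (27/14, 31/14) → C = -113/14
  (0, 5/4) → C = -10
  (13, 0) → C = 65
  (0, 0) → C = 0

At the optimal vertex, y = 0 and -x - 5y = -13.
Solving simultaneously gives x = 13, y = 0.

x = 13, y = 0, maximum C = 65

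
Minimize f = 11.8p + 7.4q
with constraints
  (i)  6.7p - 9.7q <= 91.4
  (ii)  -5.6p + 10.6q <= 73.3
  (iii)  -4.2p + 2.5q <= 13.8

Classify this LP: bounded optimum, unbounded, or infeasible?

bounded optimum

Extreme points and f = 11.8p + 7.4q:
  (33597/334, 20059/334) → f = 1362203/835
  (-36236/2399, -47634/2399) → f = -3900382/11995
  (3697/3052, 1647/218) → f = 1071269/15260
The feasible region has finitely many vertices and no improving ray; the minimum is -3900382/11995 at (-36236/2399, -47634/2399).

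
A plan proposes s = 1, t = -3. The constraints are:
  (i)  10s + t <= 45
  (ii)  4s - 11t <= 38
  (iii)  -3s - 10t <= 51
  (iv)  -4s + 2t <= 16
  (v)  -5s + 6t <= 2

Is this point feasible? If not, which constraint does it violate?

feasible

(i): 7 ≤ 45 ✓
(ii): 37 ≤ 38 ✓
(iii): 27 ≤ 51 ✓
(iv): -10 ≤ 16 ✓
(v): -23 ≤ 2 ✓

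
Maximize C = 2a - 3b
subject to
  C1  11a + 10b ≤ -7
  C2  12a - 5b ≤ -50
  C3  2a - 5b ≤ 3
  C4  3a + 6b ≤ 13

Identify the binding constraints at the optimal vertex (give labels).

C2 and C3

Extreme points and C = 2a - 3b:
  (-107/35, 466/175) → C = -2468/175
  (-43/9, 41/9) → C = -209/9
  (-53/10, -68/25) → C = -61/25
The feasible region is unbounded (it extends along (-2, 1), (-5, -2)), but C strictly decreases along every unbounded feasible direction, so there is no improving ray and the maximum is attained at a vertex.

The maximum is at (-53/10, -68/25). Substituting into each constraint, equality holds for C2 and C3; the remaining constraints have slack.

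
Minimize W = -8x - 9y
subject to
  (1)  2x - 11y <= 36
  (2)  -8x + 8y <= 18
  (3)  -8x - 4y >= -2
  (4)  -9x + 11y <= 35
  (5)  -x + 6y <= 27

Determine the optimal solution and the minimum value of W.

x = -7/12, y = 5/3, minimum W = -31/3

Extreme points and W = -8x - 9y:
  (-27/4, -9/2) → W = 189/2
  (83/48, -71/24) → W = 307/24
  (-7/12, 5/3) → W = -31/3

The binding constraints are -8x + 8y = 18 and -8x - 4y = -2.
Solving simultaneously gives x = -7/12, y = 5/3.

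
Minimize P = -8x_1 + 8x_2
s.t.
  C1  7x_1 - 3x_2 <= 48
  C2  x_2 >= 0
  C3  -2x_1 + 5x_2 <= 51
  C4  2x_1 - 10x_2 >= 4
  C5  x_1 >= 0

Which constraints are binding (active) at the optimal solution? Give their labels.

C1 and C2

Feasible corners and P = -8x_1 + 8x_2:
  (48/7, 0) → P = -384/7
  (117/16, 17/16) → P = -50
  (2, 0) → P = -16

The minimum is at (48/7, 0). Substituting into each constraint, equality holds for C1 and C2; the remaining constraints have slack.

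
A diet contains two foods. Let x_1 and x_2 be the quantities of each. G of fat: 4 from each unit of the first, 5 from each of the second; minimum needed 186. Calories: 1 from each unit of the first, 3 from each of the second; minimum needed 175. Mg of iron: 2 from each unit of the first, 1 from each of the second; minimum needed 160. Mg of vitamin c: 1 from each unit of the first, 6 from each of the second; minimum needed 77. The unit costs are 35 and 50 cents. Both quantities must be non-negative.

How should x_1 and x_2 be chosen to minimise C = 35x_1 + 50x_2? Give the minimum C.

x_1 = 61, x_2 = 38, minimum C = 4035

Extreme points and C = 35x_1 + 50x_2:
  (0, 160) → C = 8000
  (175, 0) → C = 6125
  (61, 38) → C = 4035
The feasible region is unbounded (it extends along (0, 1), (1, 0)), but C strictly increases along every unbounded feasible direction, so there is no improving ray and the minimum is attained at a vertex.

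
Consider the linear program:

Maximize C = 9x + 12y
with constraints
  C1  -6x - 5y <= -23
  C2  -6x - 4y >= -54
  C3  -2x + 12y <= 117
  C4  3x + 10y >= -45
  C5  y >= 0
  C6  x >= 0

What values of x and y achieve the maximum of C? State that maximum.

x = 9/4, y = 81/8, maximum C = 567/4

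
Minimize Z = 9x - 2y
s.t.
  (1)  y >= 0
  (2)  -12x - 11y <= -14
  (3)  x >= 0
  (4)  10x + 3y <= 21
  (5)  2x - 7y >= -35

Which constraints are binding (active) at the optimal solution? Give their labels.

Extreme points and Z = 9x - 2y:
  (7/6, 0) → Z = 21/2
  (21/10, 0) → Z = 189/10
  (0, 14/11) → Z = -28/11
  (0, 5) → Z = -10
  (21/38, 98/19) → Z = -203/38

The minimum is at (0, 5). Substituting into each constraint, equality holds for (3) and (5); the remaining constraints have slack.

(3) and (5)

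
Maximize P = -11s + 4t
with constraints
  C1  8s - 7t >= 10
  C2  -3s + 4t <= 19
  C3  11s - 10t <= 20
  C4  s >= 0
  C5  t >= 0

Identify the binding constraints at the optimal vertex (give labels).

C1 and C5

Vertices and P = -11s + 4t:
  (173/11, 182/11) → P = -1175/11
  (5/4, 0) → P = -55/4
  (135/7, 269/14) → P = -947/7
  (20/11, 0) → P = -20

The maximum is at (5/4, 0). Substituting into each constraint, equality holds for C1 and C5; the remaining constraints have slack.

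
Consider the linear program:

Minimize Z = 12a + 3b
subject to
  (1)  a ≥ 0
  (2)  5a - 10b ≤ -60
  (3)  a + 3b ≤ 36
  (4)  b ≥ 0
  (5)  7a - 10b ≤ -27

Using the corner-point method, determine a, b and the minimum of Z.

a = 0, b = 6, minimum Z = 18

The optimum lies where a = 0 and 5a - 10b = -60.
Solving simultaneously gives a = 0, b = 6.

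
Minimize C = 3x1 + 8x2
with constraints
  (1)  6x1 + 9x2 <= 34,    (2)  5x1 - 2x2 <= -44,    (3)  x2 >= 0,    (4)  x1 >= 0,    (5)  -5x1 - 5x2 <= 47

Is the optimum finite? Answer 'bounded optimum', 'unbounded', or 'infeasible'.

The boundaries 6x1 + 9x2 = 34 and 5x1 - 2x2 = -44 meet at (-328/57, 434/57), but that point violates x1 ≥ 0. Every candidate vertex is excluded by some other constraint, so the feasible region is empty.

infeasible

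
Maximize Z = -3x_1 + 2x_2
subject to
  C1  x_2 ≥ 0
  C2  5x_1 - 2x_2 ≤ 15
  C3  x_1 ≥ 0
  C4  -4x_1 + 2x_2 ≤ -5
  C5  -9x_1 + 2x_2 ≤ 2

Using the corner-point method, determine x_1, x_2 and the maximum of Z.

x_1 = 10, x_2 = 35/2, maximum Z = 5

Feasible corners and Z = -3x_1 + 2x_2:
  (3, 0) → Z = -9
  (5/4, 0) → Z = -15/4
  (10, 35/2) → Z = 5

The binding constraints are 5x_1 - 2x_2 = 15 and -4x_1 + 2x_2 = -5.
Solving simultaneously gives x_1 = 10, x_2 = 35/2.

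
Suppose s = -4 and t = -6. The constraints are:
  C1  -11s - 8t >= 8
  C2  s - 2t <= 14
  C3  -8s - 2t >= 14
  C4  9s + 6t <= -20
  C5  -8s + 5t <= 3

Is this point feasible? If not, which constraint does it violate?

C1: 92 ≥ 8 ✓
C2: 8 ≤ 14 ✓
C3: 44 ≥ 14 ✓
C4: -72 ≤ -20 ✓
C5: 2 ≤ 3 ✓

feasible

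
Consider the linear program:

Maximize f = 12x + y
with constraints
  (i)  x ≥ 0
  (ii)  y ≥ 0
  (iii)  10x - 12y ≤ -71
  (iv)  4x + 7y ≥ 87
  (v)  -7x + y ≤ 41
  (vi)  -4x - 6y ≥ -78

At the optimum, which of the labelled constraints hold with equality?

Corner points and f = 12x + y:
  (0, 87/7) → f = 87/7
  (0, 13) → f = 13
  (547/118, 577/59) → f = 3859/59
  (85/18, 266/27) → f = 1796/27

The maximum is at (85/18, 266/27). Substituting into each constraint, equality holds for (iii) and (vi); the remaining constraints have slack.

(iii) and (vi)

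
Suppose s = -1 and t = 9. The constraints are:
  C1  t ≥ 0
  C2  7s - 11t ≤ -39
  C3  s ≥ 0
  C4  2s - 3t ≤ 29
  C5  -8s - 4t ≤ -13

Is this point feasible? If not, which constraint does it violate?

not feasible — violates C3

Constraint C3: s = -1, which is not ≥ 0. All other constraints are satisfied.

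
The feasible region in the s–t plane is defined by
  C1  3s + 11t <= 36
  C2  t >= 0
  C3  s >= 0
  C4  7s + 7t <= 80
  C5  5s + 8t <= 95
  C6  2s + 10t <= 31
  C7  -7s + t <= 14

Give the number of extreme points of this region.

5

Intersecting each pair of boundary lines and keeping only the points that satisfy every inequality leaves:
  (157/14, 3/14)
  (19/8, 21/8)
  (0, 0)
  (80/7, 0)
  (0, 31/10)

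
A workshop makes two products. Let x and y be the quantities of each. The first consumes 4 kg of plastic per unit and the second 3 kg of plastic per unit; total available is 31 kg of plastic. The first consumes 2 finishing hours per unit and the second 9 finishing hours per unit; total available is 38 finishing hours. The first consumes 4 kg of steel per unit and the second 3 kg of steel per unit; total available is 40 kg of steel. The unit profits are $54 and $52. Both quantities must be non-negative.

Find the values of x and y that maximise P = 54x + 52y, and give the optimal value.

x = 11/2, y = 3, maximum P = 453

Vertices and P = 54x + 52y:
  (0, 0) → P = 0
  (0, 38/9) → P = 1976/9
  (31/4, 0) → P = 837/2
  (11/2, 3) → P = 453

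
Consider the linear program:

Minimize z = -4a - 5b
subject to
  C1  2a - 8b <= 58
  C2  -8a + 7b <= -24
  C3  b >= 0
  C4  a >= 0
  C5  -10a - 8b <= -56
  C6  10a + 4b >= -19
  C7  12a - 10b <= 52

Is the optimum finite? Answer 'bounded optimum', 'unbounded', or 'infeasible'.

Feasible corners and z = -4a - 5b:
  (292/67, 104/67) → z = -1688/67
  (31, 32) → z = -284
  (244/49, 38/49) → z = -1166/49
The feasible region has finitely many vertices and no improving ray; the minimum is -284 at (31, 32).

bounded optimum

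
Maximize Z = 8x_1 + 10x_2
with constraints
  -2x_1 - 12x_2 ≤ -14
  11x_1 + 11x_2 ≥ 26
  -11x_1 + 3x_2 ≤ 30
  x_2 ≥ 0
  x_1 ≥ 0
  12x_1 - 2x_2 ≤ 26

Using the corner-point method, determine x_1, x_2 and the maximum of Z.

x_1 = 69/7, x_2 = 323/7, maximum Z = 3782/7

Extreme points and Z = 8x_1 + 10x_2:
  (79/55, 51/55) → Z = 1142/55
  (85/37, 29/37) → Z = 970/37
  (0, 26/11) → Z = 260/11
  (0, 10) → Z = 100
  (69/7, 323/7) → Z = 3782/7

The binding constraints are -11x_1 + 3x_2 = 30 and 12x_1 - 2x_2 = 26.
Solving simultaneously gives x_1 = 69/7, x_2 = 323/7.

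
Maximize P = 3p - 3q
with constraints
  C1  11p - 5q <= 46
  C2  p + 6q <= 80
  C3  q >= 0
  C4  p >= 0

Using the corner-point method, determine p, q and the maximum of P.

p = 46/11, q = 0, maximum P = 138/11

Feasible corners and P = 3p - 3q:
  (676/71, 834/71) → P = -474/71
  (46/11, 0) → P = 138/11
  (0, 40/3) → P = -40
  (0, 0) → P = 0

The optimum lies where 11p - 5q = 46 and q = 0.
Solving simultaneously gives p = 46/11, q = 0.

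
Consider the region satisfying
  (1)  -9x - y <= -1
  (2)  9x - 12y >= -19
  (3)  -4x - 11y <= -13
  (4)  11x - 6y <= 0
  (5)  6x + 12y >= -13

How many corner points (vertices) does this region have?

4

Intersecting each pair of boundary lines and keeping only the points that satisfy every inequality leaves:
  (-7/117, 20/13)
  (-2/95, 113/95)
  (19/13, 209/78)
  (78/145, 143/145)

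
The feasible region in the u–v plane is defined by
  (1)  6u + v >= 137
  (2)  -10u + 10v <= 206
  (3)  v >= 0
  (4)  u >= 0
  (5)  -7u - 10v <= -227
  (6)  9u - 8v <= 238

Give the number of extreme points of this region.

4

The feasible vertices (each the meet of two boundaries and inside every other half-plane) are:
  (582/35, 1303/35)
  (1143/53, 403/53)
  (2014/5, 2117/5)
  (2098/73, 377/146)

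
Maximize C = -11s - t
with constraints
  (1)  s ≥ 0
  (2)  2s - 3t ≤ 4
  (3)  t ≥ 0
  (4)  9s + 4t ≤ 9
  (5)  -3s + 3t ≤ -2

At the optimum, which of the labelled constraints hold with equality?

Extreme points and C = -11s - t:
  (1, 0) → C = -11
  (2/3, 0) → C = -22/3
  (35/39, 3/13) → C = -394/39

The maximum is at (2/3, 0). Substituting into each constraint, equality holds for (3) and (5); the remaining constraints have slack.

(3) and (5)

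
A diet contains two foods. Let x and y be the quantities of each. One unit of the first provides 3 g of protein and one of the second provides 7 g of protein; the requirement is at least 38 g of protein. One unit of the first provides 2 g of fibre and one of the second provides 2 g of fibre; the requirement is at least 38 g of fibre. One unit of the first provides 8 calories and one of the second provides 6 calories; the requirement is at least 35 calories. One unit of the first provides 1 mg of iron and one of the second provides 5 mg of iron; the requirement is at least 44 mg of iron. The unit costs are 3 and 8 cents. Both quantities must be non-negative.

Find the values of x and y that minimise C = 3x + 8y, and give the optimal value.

x = 51/4, y = 25/4, minimum C = 353/4

Vertices and C = 3x + 8y:
  (0, 19) → C = 152
  (44, 0) → C = 132
  (51/4, 25/4) → C = 353/4
The feasible region is unbounded (it extends along (0, 1), (1, 0)), but C strictly increases along every unbounded feasible direction, so there is no improving ray and the minimum is attained at a vertex.

The binding constraints are 2x + 2y = 38 and x + 5y = 44.
Solving simultaneously gives x = 51/4, y = 25/4.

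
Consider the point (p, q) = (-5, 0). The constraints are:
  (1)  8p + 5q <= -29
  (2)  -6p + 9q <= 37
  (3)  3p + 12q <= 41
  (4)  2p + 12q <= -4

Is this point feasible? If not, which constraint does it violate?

feasible

(1): -40 ≤ -29 ✓
(2): 30 ≤ 37 ✓
(3): -15 ≤ 41 ✓
(4): -10 ≤ -4 ✓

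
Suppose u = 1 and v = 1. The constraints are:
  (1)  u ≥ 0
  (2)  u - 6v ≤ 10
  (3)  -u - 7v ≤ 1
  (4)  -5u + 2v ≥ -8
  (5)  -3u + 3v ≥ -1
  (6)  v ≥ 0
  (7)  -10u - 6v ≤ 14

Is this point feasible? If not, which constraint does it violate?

feasible

(1): 1 ≥ 0 ✓
(2): -5 ≤ 10 ✓
(3): -8 ≤ 1 ✓
(4): -3 ≥ -8 ✓
(5): 0 ≥ -1 ✓
(6): 1 ≥ 0 ✓
(7): -16 ≤ 14 ✓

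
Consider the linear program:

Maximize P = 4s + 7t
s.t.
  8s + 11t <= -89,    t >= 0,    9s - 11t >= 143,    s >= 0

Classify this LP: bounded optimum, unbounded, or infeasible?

infeasible

The boundaries 8s + 11t = -89 and 9s - 11t = 143 meet at (54/17, -1945/187), but that point violates t ≥ 0. Every candidate vertex is excluded by some other constraint, so the feasible region is empty.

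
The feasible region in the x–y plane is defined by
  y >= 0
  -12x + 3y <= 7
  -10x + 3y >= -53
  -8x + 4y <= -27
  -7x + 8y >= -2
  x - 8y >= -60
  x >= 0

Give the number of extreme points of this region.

4

The feasible vertices (each the meet of two boundaries and inside every other half-plane) are:
  (418/59, 351/59)
  (604/77, 653/77)
  (52/9, 173/36)
  (38/5, 169/20)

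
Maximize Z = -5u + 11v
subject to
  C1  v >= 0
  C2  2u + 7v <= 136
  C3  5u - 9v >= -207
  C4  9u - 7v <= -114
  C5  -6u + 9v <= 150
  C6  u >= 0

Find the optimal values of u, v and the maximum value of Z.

u = 8/13, v = 222/13, maximum Z = 2402/13

Corner points and Z = -5u + 11v:
  (8/13, 222/13) → Z = 2402/13
  (0, 114/7) → Z = 1254/7
  (0, 50/3) → Z = 550/3

At the optimal vertex, 9u - 7v = -114 and -6u + 9v = 150.
Solving simultaneously gives u = 8/13, v = 222/13.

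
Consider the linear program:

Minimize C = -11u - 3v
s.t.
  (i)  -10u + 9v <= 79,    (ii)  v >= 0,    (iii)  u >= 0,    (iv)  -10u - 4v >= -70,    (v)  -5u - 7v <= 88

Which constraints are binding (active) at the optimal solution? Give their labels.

Vertices and C = -11u - 3v:
  (0, 79/9) → C = -79/3
  (157/65, 149/13) → C = -3962/65
  (0, 0) → C = 0
  (7, 0) → C = -77

The minimum is at (7, 0). Substituting into each constraint, equality holds for (ii) and (iv); the remaining constraints have slack.

(ii) and (iv)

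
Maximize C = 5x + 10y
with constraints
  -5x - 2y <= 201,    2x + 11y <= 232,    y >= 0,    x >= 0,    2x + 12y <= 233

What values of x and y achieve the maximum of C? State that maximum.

x = 116, y = 0, maximum C = 580

Feasible corners and C = 5x + 10y:
  (116, 0) → C = 580
  (221/2, 1) → C = 1125/2
  (0, 0) → C = 0
  (0, 233/12) → C = 1165/6

The binding constraints are 2x + 11y = 232 and y = 0.
Solving simultaneously gives x = 116, y = 0.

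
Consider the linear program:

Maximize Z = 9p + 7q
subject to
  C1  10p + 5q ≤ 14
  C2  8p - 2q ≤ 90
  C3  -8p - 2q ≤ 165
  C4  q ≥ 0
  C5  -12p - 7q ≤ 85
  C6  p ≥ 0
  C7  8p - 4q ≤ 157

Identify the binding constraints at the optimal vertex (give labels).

C1 and C6

Extreme points and Z = 9p + 7q:
  (7/5, 0) → Z = 63/5
  (0, 14/5) → Z = 98/5
  (0, 0) → Z = 0

The maximum is at (0, 14/5). Substituting into each constraint, equality holds for C1 and C6; the remaining constraints have slack.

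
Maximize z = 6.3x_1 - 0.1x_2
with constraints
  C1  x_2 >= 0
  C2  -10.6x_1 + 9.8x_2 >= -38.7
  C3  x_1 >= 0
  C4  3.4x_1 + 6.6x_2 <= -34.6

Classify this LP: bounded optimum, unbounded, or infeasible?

infeasible

The boundaries x_2 = 0 and -10.6x_1 + 9.8x_2 = -38.7 meet at (387/106, 0), but that point violates 3.4x_1 + 6.6x_2 ≤ -34.6. Every candidate vertex is excluded by some other constraint, so the feasible region is empty.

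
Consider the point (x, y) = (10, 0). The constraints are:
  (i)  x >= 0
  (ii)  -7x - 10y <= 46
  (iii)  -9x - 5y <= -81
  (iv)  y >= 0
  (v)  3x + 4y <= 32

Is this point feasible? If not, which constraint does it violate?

(i): 10 ≥ 0 ✓
(ii): -70 ≤ 46 ✓
(iii): -90 ≤ -81 ✓
(iv): 0 ≥ 0 ✓
(v): 30 ≤ 32 ✓

feasible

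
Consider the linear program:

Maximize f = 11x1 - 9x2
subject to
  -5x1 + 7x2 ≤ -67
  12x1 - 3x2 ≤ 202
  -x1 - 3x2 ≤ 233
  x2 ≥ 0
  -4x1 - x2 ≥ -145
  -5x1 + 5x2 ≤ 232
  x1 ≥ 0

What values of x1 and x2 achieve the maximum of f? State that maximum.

Extreme points and f = 11x1 - 9x2:
  (1213/69, 206/69) → f = 11489/69
  (67/5, 0) → f = 737/5
  (101/6, 0) → f = 1111/6

At the optimal vertex, 12x1 - 3x2 = 202 and x2 = 0.
Solving simultaneously gives x1 = 101/6, x2 = 0.

x1 = 101/6, x2 = 0, maximum f = 1111/6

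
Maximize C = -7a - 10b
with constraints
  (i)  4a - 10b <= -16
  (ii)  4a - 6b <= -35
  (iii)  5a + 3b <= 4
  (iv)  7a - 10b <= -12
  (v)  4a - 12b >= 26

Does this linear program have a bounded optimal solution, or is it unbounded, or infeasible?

unbounded

From the feasible point (-113/2, -21), moving in the direction (-12, -4) keeps every constraint satisfied while C increases without bound.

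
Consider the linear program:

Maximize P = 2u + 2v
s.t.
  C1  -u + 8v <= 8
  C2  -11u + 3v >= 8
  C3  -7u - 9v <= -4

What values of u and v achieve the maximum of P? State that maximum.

Extreme points and P = 2u + 2v:
  (-8/17, 16/17) → P = 16/17
  (-8/13, 12/13) → P = 8/13
  (-1/2, 5/6) → P = 2/3

u = -8/17, v = 16/17, maximum P = 16/17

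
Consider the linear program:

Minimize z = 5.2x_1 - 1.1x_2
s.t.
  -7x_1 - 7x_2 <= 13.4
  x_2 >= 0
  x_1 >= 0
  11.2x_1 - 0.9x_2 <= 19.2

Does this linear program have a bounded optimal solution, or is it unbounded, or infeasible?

unbounded

From the feasible point (0, 0), moving in the direction (0, 1) keeps every constraint satisfied while z decreases without bound.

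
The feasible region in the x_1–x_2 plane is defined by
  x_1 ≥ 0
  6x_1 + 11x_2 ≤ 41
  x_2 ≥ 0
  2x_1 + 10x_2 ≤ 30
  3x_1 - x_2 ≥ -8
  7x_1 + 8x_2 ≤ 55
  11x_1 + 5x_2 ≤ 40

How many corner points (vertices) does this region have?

5

Of the 21 pairwise boundary intersections, those satisfying every inequality are:
  (0, 0)
  (0, 3)
  (40/19, 49/19)
  (235/91, 211/91)
  (40/11, 0)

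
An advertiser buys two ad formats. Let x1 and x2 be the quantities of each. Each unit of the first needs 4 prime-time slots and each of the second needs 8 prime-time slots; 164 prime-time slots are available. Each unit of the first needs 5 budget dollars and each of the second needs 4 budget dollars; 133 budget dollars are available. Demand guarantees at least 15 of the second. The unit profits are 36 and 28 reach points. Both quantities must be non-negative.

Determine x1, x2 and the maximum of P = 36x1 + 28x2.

Extreme points and P = 36x1 + 28x2:
  (0, 41/2) → P = 574
  (0, 15) → P = 420
  (11, 15) → P = 816

At the optimal vertex, 4x1 + 8x2 = 164 and x2 = 15.
Solving simultaneously gives x1 = 11, x2 = 15.

x1 = 11, x2 = 15, maximum P = 816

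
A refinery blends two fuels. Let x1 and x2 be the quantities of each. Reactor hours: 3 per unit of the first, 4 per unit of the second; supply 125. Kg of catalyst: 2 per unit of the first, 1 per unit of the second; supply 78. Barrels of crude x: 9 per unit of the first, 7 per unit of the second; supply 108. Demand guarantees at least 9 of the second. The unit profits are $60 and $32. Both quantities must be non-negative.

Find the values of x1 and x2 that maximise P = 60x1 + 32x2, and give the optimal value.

x1 = 5, x2 = 9, maximum P = 588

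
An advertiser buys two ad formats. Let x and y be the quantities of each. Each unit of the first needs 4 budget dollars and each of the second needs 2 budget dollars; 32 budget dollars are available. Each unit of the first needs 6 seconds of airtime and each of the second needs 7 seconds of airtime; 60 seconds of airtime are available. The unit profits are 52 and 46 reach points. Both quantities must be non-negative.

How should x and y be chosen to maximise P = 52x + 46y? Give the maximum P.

Corner points and P = 52x + 46y:
  (0, 0) → P = 0
  (0, 60/7) → P = 2760/7
  (8, 0) → P = 416
  (13/2, 3) → P = 476

x = 13/2, y = 3, maximum P = 476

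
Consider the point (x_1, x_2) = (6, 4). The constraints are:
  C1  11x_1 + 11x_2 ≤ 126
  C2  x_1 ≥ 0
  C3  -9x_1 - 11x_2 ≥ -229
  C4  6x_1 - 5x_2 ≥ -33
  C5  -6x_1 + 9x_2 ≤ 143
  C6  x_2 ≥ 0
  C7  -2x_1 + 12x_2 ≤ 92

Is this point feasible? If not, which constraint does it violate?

C1: 110 ≤ 126 ✓
C2: 6 ≥ 0 ✓
C3: -98 ≥ -229 ✓
C4: 16 ≥ -33 ✓
C5: 0 ≤ 143 ✓
C6: 4 ≥ 0 ✓
C7: 36 ≤ 92 ✓

feasible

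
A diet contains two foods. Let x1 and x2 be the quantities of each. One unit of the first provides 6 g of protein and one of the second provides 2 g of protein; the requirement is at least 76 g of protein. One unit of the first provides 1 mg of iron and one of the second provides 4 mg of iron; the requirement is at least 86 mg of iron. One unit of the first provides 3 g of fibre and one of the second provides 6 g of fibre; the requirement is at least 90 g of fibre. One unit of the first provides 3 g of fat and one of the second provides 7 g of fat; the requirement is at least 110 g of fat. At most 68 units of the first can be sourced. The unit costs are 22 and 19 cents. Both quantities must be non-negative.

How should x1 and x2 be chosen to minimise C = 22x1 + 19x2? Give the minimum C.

Corner points and C = 22x1 + 19x2:
  (0, 38) → C = 722
  (6, 20) → C = 512
  (68, 9/2) → C = 3163/2
The feasible region is unbounded (it extends along (0, 1)), but C strictly increases along every unbounded feasible direction, so there is no improving ray and the minimum is attained at a vertex.

x1 = 6, x2 = 20, minimum C = 512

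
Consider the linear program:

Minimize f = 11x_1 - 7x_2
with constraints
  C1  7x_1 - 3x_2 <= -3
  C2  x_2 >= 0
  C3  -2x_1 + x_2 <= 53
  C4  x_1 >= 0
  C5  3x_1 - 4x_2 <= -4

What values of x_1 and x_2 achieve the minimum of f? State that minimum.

x_1 = 156, x_2 = 365, minimum f = -839

Vertices and f = 11x_1 - 7x_2:
  (156, 365) → f = -839
  (0, 1) → f = -7
  (0, 53) → f = -371

The binding constraints are 7x_1 - 3x_2 = -3 and -2x_1 + x_2 = 53.
Solving simultaneously gives x_1 = 156, x_2 = 365.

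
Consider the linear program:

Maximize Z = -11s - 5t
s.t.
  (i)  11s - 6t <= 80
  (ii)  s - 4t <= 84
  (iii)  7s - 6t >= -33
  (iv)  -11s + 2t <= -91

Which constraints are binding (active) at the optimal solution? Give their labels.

(i) and (iv)

Corner points and Z = -11s - 5t:
  (113/4, 923/24) → Z = -12073/24
  (193/22, 11/4) → Z = -441/4
  (153/13, 250/13) → Z = -2933/13

The maximum is at (193/22, 11/4). Substituting into each constraint, equality holds for (i) and (iv); the remaining constraints have slack.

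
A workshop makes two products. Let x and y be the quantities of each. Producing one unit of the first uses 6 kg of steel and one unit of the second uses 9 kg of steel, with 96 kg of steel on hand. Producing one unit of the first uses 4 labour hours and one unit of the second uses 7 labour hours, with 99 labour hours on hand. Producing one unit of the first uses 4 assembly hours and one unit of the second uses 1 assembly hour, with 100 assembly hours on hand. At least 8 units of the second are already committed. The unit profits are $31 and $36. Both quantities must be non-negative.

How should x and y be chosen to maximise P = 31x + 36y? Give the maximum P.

x = 4, y = 8, maximum P = 412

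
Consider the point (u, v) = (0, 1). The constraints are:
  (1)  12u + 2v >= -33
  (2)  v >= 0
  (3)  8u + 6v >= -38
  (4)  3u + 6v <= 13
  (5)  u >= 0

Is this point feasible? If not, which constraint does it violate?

feasible

(1): 2 ≥ -33 ✓
(2): 1 ≥ 0 ✓
(3): 6 ≥ -38 ✓
(4): 6 ≤ 13 ✓
(5): 0 ≥ 0 ✓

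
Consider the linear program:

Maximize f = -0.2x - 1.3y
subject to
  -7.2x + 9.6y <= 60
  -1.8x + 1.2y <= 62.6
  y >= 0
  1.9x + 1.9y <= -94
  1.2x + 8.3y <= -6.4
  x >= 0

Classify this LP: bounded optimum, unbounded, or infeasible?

infeasible

The boundaries 1.9x + 1.9y = -94 and x = 0 meet at (0, -940/19), but that point violates y ≥ 0. Every candidate vertex is excluded by some other constraint, so the feasible region is empty.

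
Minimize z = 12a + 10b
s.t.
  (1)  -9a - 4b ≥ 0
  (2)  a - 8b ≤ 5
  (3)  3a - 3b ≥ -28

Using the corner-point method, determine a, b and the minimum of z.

a = -239/21, b = -43/21, minimum z = -3298/21

Corner points and z = 12a + 10b:
  (5/19, -45/76) → z = -105/38
  (-112/39, 84/13) → z = 392/13
  (-239/21, -43/21) → z = -3298/21

The binding constraints are a - 8b = 5 and 3a - 3b = -28.
Solving simultaneously gives a = -239/21, b = -43/21.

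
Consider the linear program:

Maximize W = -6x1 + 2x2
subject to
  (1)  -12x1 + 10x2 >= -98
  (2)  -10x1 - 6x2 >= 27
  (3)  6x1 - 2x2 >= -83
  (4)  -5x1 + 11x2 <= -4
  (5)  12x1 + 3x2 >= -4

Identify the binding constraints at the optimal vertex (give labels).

Extreme points and W = -6x1 + 2x2:
  (159/86, -326/43) → W = -1129/43
  (127/78, -102/13) → W = -331/13
  (19/14, -142/21) → W = -65/3

The maximum is at (19/14, -142/21). Substituting into each constraint, equality holds for (2) and (5); the remaining constraints have slack.

(2) and (5)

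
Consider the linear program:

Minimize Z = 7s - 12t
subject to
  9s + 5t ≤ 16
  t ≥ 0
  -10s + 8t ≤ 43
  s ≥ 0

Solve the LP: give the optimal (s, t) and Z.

s = 0, t = 16/5, minimum Z = -192/5

Vertices and Z = 7s - 12t:
  (16/9, 0) → Z = 112/9
  (0, 16/5) → Z = -192/5
  (0, 0) → Z = 0

The optimum lies where 9s + 5t = 16 and s = 0.
Solving simultaneously gives s = 0, t = 16/5.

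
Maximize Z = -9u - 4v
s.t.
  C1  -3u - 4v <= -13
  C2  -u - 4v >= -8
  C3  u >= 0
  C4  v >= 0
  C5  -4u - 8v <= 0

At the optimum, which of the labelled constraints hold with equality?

Corner points and Z = -9u - 4v:
  (5/2, 11/8) → Z = -28
  (13/3, 0) → Z = -39
  (8, 0) → Z = -72

The maximum is at (5/2, 11/8). Substituting into each constraint, equality holds for C1 and C2; the remaining constraints have slack.

C1 and C2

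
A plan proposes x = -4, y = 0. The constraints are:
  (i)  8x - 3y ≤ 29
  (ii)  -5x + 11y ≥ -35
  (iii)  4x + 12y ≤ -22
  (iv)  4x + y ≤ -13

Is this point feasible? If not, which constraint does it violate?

not feasible — violates (iii)

Constraint (iii): 4x + 12y = -16, which is not ≤ -22. All other constraints are satisfied.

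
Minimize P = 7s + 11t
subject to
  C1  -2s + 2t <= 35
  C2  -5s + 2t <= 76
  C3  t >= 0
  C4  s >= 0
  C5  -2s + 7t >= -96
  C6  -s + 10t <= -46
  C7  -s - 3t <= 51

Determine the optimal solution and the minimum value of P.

s = 46, t = 0, minimum P = 322

Feasible corners and P = 7s + 11t:
  (48, 0) → P = 336
  (46, 0) → P = 322
  (638/13, 4/13) → P = 4510/13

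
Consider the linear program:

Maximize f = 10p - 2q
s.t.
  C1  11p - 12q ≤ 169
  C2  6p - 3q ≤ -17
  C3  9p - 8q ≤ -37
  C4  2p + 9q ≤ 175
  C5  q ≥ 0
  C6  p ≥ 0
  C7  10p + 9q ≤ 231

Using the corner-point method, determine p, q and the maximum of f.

p = 31/5, q = 271/15, maximum f = 388/15

At the optimal vertex, 6p - 3q = -17 and 2p + 9q = 175.
Solving simultaneously gives p = 31/5, q = 271/15.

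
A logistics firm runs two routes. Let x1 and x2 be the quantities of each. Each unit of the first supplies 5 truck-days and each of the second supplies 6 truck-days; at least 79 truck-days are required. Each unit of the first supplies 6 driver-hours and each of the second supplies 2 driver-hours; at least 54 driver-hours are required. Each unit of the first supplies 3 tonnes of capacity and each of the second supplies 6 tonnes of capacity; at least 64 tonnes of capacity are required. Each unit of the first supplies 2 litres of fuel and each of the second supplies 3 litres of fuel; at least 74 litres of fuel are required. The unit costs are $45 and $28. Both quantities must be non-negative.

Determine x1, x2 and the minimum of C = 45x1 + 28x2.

x1 = 1, x2 = 24, minimum C = 717

The feasible region is unbounded (it extends along (0, 1), (1, 0)), but C strictly increases along every unbounded feasible direction, so there is no improving ray and the minimum is attained at a vertex.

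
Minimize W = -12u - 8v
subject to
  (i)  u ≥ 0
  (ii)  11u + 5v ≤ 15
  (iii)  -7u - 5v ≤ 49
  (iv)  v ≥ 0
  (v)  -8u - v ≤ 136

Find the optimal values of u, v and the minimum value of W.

The optimum lies where u = 0 and 11u + 5v = 15.
Solving simultaneously gives u = 0, v = 3.

u = 0, v = 3, minimum W = -24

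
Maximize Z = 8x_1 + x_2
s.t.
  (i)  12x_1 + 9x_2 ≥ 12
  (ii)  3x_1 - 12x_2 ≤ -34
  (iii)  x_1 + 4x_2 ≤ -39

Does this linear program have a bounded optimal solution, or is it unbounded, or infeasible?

infeasible

The boundaries 12x_1 + 9x_2 = 12 and 3x_1 - 12x_2 = -34 meet at (-18/19, 148/57), but that point violates x_1 + 4x_2 ≤ -39. Every candidate vertex is excluded by some other constraint, so the feasible region is empty.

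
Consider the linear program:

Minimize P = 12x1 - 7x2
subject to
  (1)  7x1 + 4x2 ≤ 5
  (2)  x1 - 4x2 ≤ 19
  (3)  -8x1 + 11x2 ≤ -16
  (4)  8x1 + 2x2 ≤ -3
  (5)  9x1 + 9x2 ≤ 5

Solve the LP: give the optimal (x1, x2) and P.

Feasible corners and P = 12x1 - 7x2:
  (-145/21, -136/21) → P = -788/21
  (13/17, -155/34) → P = 1397/34
  (-1/104, -19/13) → P = 263/26

The optimum lies where x1 - 4x2 = 19 and -8x1 + 11x2 = -16.
Solving simultaneously gives x1 = -145/21, x2 = -136/21.

x1 = -145/21, x2 = -136/21, minimum P = -788/21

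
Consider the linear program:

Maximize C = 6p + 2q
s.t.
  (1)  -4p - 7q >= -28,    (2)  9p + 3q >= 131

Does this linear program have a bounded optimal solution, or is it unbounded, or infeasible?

From the feasible point (49/3, -16/3), moving in the direction (7, -4) keeps every constraint satisfied while C increases without bound.

unbounded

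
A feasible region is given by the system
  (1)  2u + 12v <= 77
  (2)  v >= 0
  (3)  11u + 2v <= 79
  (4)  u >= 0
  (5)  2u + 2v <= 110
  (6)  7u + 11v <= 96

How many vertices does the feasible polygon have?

The feasible vertices (each the meet of two boundaries and inside every other half-plane) are:
  (0, 77/12)
  (305/62, 347/62)
  (79/11, 0)
  (0, 0)
  (677/107, 503/107)

5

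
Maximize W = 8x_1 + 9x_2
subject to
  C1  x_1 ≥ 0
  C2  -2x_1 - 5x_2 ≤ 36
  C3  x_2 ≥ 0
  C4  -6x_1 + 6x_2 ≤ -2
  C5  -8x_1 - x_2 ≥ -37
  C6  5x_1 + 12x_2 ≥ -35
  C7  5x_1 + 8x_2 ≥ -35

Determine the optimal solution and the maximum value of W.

Extreme points and W = 8x_1 + 9x_2:
  (1/3, 0) → W = 8/3
  (37/8, 0) → W = 37
  (112/27, 103/27) → W = 1823/27

x_1 = 112/27, x_2 = 103/27, maximum W = 1823/27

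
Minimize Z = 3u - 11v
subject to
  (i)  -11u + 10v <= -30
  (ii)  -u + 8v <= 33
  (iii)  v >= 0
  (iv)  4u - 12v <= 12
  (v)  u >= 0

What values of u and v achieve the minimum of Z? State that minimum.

u = 95/13, v = 131/26, minimum Z = -67/2

Extreme points and Z = 3u - 11v:
  (95/13, 131/26) → Z = -67/2
  (30/11, 0) → Z = 90/11
  (123/5, 36/5) → Z = -27/5
  (3, 0) → Z = 9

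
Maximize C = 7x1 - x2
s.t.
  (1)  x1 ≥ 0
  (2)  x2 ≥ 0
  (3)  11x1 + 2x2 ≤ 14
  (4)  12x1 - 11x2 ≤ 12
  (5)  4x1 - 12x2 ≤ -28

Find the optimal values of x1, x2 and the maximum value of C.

Extreme points and C = 7x1 - x2:
  (0, 7) → C = -7
  (0, 7/3) → C = -7/3
  (4/5, 13/5) → C = 3

The optimum lies where 11x1 + 2x2 = 14 and 4x1 - 12x2 = -28.
Solving simultaneously gives x1 = 4/5, x2 = 13/5.

x1 = 4/5, x2 = 13/5, maximum C = 3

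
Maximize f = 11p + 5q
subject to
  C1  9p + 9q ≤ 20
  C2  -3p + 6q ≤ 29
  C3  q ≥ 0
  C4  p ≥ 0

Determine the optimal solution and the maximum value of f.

p = 20/9, q = 0, maximum f = 220/9

Extreme points and f = 11p + 5q:
  (20/9, 0) → f = 220/9
  (0, 20/9) → f = 100/9
  (0, 0) → f = 0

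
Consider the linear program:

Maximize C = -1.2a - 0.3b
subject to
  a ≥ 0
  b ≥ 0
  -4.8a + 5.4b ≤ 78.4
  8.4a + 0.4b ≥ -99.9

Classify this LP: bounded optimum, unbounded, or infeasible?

Feasible corners and C = -1.2a - 0.3b:
  (0, 0) → C = 0
  (0, 392/27) → C = -196/45
The feasible region has finitely many vertices and no improving ray; the maximum is 0 at (0, 0).

bounded optimum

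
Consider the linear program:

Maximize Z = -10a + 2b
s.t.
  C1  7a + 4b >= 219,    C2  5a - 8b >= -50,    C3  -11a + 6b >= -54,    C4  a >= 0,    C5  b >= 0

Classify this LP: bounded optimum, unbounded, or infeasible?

infeasible

The boundaries 7a + 4b = 219 and 5a - 8b = -50 meet at (388/19, 1445/76), but that point violates -11a + 6b ≥ -54. Every candidate vertex is excluded by some other constraint, so the feasible region is empty.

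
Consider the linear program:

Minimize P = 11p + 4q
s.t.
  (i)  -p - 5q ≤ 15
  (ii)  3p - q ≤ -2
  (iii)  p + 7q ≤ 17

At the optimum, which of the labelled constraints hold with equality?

(i) and (iii)

Corner points and P = 11p + 4q:
  (-25/16, -43/16) → P = -447/16
  (-95, 16) → P = -981
  (3/22, 53/22) → P = 245/22

The minimum is at (-95, 16). Substituting into each constraint, equality holds for (i) and (iii); the remaining constraints have slack.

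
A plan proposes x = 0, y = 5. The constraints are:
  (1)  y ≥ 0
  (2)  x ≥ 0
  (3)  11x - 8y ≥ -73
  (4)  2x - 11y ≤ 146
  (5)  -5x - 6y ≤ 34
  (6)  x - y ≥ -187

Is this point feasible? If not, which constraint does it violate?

feasible

(1): 5 ≥ 0 ✓
(2): 0 ≥ 0 ✓
(3): -40 ≥ -73 ✓
(4): -55 ≤ 146 ✓
(5): -30 ≤ 34 ✓
(6): -5 ≥ -187 ✓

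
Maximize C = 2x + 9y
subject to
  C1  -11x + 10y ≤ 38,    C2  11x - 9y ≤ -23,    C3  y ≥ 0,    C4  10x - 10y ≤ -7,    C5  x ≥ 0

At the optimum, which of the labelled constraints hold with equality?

Extreme points and C = 2x + 9y:
  (112/11, 15) → C = 1709/11
  (0, 19/5) → C = 171/5
  (0, 23/9) → C = 23

The maximum is at (112/11, 15). Substituting into each constraint, equality holds for C1 and C2; the remaining constraints have slack.

C1 and C2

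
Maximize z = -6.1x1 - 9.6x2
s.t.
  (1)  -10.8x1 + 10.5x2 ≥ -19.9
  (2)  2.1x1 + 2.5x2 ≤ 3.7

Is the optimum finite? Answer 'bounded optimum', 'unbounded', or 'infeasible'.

unbounded

From the feasible point (1772/981, -61/1635), moving in the direction (-10.5, -10.8) keeps every constraint satisfied while z increases without bound.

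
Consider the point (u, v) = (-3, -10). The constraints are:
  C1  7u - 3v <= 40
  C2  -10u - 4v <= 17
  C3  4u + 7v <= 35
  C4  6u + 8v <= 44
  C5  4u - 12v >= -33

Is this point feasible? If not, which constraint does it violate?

Constraint C2: -10u - 4v = 70, which is not ≤ 17. All other constraints are satisfied.

not feasible — violates C2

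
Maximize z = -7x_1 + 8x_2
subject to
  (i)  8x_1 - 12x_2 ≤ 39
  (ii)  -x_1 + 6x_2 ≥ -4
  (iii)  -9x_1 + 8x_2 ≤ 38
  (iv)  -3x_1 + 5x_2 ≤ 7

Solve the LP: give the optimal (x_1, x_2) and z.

x_1 = -62/13, x_2 = -19/13, maximum z = 282/13

Vertices and z = -7x_1 + 8x_2:
  (31/6, 7/36) → z = -623/18
  (279/4, 173/4) → z = -569/4
  (-62/13, -19/13) → z = 282/13

The binding constraints are -x_1 + 6x_2 = -4 and -3x_1 + 5x_2 = 7.
Solving simultaneously gives x_1 = -62/13, x_2 = -19/13.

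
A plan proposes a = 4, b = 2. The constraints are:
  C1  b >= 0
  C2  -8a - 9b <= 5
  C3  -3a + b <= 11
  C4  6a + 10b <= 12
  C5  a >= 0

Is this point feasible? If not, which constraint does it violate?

Constraint C4: 6a + 10b = 44, which is not ≤ 12. All other constraints are satisfied.

not feasible — violates C4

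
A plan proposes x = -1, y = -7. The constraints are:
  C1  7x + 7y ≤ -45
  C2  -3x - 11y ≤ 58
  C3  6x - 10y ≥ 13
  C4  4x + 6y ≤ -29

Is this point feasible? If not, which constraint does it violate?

Constraint C2: -3x - 11y = 80, which is not ≤ 58. All other constraints are satisfied.

not feasible — violates C2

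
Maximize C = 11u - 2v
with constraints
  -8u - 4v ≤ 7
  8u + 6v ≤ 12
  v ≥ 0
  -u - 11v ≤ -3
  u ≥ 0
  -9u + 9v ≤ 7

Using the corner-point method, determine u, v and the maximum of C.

u = 57/41, v = 6/41, maximum C = 15

Vertices and C = 11u - 2v:
  (57/41, 6/41) → C = 15
  (11/21, 82/63) → C = 199/63
  (0, 3/11) → C = -6/11
  (0, 7/9) → C = -14/9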